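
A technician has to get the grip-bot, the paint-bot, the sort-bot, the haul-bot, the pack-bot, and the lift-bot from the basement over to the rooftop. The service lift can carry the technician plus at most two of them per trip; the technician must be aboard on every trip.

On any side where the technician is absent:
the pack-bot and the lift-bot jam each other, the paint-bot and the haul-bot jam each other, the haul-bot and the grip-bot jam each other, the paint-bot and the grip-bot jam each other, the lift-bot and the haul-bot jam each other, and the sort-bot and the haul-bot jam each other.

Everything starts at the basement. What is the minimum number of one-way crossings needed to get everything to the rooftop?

Whatever the first load, the items left behind include a forbidden pair without the technician. No opening move is safe, so no plan exists.

impossible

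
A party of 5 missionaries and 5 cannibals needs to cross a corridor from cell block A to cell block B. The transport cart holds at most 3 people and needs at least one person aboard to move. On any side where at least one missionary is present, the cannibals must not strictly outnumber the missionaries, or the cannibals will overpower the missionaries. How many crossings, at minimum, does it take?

Counting alone: each trip to cell block B takes at most 3 across and each return brings at least 1 back, so after t trips out (and t−1 returns) at most 3t − (t−1) of the 10 are across; that first reaches 10 at t = 5, so at least 9 crossings are needed.
The safety rule pushes this higher. Following every safe sequence of crossings, the most of the 10 that can be at cell block B as the transport cart arrives there on crossing 9 is 9 — never all 10.
So no plan with fewer than 11 crossings exists, and this one achieves 11:
1. 2 cannibals → cell block B.  (cell block A: 5M 3C; cell block B: 0M 2C)
2. 1 cannibal ← cell block A.  (cell block A: 5M 4C; cell block B: 0M 1C)
3. 3 cannibals → cell block B.  (cell block A: 5M 1C; cell block B: 0M 4C)
4. 1 cannibal ← cell block A.  (cell block A: 5M 2C; cell block B: 0M 3C)
5. 3 missionaries → cell block B.  (cell block A: 2M 2C; cell block B: 3M 3C)
6. 1 missionary and 1 cannibal ← cell block A.  (cell block A: 3M 3C; cell block B: 2M 2C)
7. 3 missionaries → cell block B.  (cell block A: 0M 3C; cell block B: 5M 2C)
8. 1 cannibal ← cell block A.  (cell block A: 0M 4C; cell block B: 5M 1C)
9. 2 cannibals → cell block B.  (cell block A: 0M 2C; cell block B: 5M 3C)
10. 1 cannibal ← cell block A.  (cell block A: 0M 3C; cell block B: 5M 2C)
11. 3 cannibals → cell block B.  (cell block A: 0M 0C; cell block B: 5M 5C)

11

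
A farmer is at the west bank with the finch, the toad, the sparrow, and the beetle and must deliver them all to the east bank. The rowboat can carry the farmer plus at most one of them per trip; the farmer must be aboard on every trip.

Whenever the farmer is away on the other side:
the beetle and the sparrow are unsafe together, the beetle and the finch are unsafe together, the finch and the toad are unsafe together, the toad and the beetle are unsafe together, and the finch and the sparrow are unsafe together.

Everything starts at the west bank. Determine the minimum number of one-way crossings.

impossible

Whatever the first load, the items left behind include a forbidden pair without the farmer. No opening move is safe, so no plan exists.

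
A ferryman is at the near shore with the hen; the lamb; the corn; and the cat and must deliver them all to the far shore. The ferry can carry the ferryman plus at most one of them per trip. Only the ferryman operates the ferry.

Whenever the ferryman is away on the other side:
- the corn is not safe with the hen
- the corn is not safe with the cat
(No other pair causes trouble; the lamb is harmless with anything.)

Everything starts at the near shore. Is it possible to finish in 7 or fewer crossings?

Counting alone: the ferryman can take at most 1 across per trip to the far shore, so moving all 4 needs at least 4 loaded trips out, with a return between consecutive ones — at least 7 crossings.
The safety rule pushes this higher. Following every safe sequence of crossings, the most of the 4 that can be at the far shore as the ferry arrives there on crossing 7 is 3 — never all 4.
So the move cannot be finished within 7 crossings. (The shortest complete plan takes 9:)
1. Ferryman goes to the far shore with the corn.  [the near shore: the cat, the hen, the lamb | the far shore: the corn]
2. Ferryman goes back to the near shore alone.  [the near shore: the cat, the hen, the lamb | the far shore: the corn]
3. Ferryman goes to the far shore with the hen.  [the near shore: the cat, the lamb | the far shore: the corn, the hen]
4. Ferryman goes back to the near shore with the corn.  [the near shore: the cat, the corn, the lamb | the far shore: the hen]
5. Ferryman goes to the far shore with the cat.  [the near shore: the corn, the lamb | the far shore: the cat, the hen]
6. Ferryman goes back to the near shore alone.  [the near shore: the corn, the lamb | the far shore: the cat, the hen]
7. Ferryman goes to the far shore with the lamb.  [the near shore: the corn | the far shore: the cat, the hen, the lamb]
8. Ferryman goes back to the near shore alone.  [the near shore: the corn | the far shore: the cat, the hen, the lamb]
9. Ferryman goes to the far shore with the corn.  [the near shore: — | the far shore: the cat, the corn, the hen, the lamb]

No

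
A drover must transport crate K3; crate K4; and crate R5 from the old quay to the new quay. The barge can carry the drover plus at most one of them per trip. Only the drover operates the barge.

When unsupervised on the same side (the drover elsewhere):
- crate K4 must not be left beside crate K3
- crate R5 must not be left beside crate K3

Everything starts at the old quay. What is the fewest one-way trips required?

7

Counting alone: the drover can take at most 1 across per trip to the new quay, so moving all 3 needs at least 3 loaded trips out, with a return between consecutive ones — at least 5 crossings.
The safety rule pushes this higher. Following every safe sequence of crossings, the most of the 3 that can be at the new quay as the barge arrives there on crossing 5 is 2 — never all 3.
So no plan with fewer than 7 crossings exists, and this one achieves 7:
1. Drover goes to the new quay with crate K3.
2. Drover goes back to the old quay alone.
3. Drover goes to the new quay with crate K4.
4. Drover goes back to the old quay with crate K3.
5. Drover goes to the new quay with crate R5.
6. Drover goes back to the old quay alone.
7. Drover goes to the new quay with crate K3.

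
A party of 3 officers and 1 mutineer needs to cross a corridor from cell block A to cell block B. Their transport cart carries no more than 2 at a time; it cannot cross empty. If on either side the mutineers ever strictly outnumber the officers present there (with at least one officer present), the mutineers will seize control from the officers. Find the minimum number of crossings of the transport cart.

Counting alone: each trip to cell block B takes at most 2 across and each return brings at least 1 back, so after t trips out (and t−1 returns) at most 2t − (t−1) of the 4 are across; that first reaches 4 at t = 3, so at least 5 crossings are needed.
The plan below uses exactly 5 crossings, so it is optimal:
1. 1 officer and 1 mutineer → cell block B.  (cell block A: 2O 0M; cell block B: 1O 1M)
2. 1 mutineer ← cell block A.  (cell block A: 2O 1M; cell block B: 1O 0M)
3. 1 officer and 1 mutineer → cell block B.  (cell block A: 1O 0M; cell block B: 2O 1M)
4. 1 mutineer ← cell block A.  (cell block A: 1O 1M; cell block B: 2O 0M)
5. 1 officer and 1 mutineer → cell block B.  (cell block A: 0O 0M; cell block B: 3O 1M)

5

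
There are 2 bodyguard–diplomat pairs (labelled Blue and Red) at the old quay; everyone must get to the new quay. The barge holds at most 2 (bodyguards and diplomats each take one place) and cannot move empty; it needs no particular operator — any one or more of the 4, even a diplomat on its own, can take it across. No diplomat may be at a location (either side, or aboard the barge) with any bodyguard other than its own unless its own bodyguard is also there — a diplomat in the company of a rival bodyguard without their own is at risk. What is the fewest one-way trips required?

5

Counting alone: each trip to the new quay takes at most 2 across and each return brings at least 1 back, so after t trips out (and t−1 returns) at most 2t − (t−1) of the 4 are across; that first reaches 4 at t = 3, so at least 5 crossings are needed.
The plan below uses exactly 5 crossings, so it is optimal:
1. bodyguard Blue and diplomat Blue cross → the new quay.
2. bodyguard Blue crosses ← the old quay.
3. bodyguard Blue and bodyguard Red cross → the new quay.
4. bodyguard Red crosses ← the old quay.
5. bodyguard Red and diplomat Red cross → the new quay.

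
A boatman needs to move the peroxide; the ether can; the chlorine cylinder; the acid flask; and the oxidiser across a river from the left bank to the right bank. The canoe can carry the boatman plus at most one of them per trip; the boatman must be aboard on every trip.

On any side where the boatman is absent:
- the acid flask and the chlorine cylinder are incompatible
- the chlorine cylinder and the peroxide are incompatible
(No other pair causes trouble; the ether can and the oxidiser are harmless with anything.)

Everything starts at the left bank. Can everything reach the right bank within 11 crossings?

Yes — this plan uses 11 crossings (≤ 11):
1. Boatman goes to the right bank with the chlorine cylinder.
2. Boatman goes back to the left bank alone.
3. Boatman goes to the right bank with the peroxide.
4. Boatman goes back to the left bank with the chlorine cylinder.
5. Boatman goes to the right bank with the acid flask.
6. Boatman goes back to the left bank alone.
7. Boatman goes to the right bank with the ether can.
8. Boatman goes back to the left bank alone.
9. Boatman goes to the right bank with the oxidiser.
10. Boatman goes back to the left bank alone.
11. Boatman goes to the right bank with the chlorine cylinder.

Yes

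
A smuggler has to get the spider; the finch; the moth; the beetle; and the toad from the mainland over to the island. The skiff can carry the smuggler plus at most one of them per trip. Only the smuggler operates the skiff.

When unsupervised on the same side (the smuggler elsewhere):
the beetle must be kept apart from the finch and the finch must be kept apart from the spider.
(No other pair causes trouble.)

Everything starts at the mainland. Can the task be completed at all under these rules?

Yes

1. Smuggler goes to the island with the finch.
2. Smuggler goes back to the mainland alone.
3. Smuggler goes to the island with the spider.
4. Smuggler goes back to the mainland with the finch.
5. Smuggler goes to the island with the beetle.
6. Smuggler goes back to the mainland alone.
7. Smuggler goes to the island with the moth.
8. Smuggler goes back to the mainland alone.
9. Smuggler goes to the island with the toad.
10. Smuggler goes back to the mainland alone.
11. Smuggler goes to the island with the finch.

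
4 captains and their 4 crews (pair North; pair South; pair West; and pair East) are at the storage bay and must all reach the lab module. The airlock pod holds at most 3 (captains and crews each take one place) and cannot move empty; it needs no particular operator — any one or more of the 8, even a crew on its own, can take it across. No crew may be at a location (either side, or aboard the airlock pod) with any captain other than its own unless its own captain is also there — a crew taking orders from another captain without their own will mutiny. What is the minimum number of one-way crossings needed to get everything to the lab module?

9

Counting alone: each trip to the lab module takes at most 3 across and each return brings at least 1 back, so after t trips out (and t−1 returns) at most 3t − (t−1) of the 8 are across; that first reaches 8 at t = 4, so at least 7 crossings are needed.
The safety rule pushes this higher. Following every safe sequence of crossings, the most of the 8 that can be at the lab module as the airlock pod arrives there on crossing 7 is 7 — never all 8.
So no plan with fewer than 9 crossings exists, and this one achieves 9:
1. captain North and crew North cross → the lab module.
2. captain North crosses ← the storage bay.
3. captain North, captain South, and crew South cross → the lab module.
4. captain North and crew North cross ← the storage bay.
5. captain East, captain North, and captain West cross → the lab module.
6. crew South crosses ← the storage bay.
7. crew North and crew South cross → the lab module.
8. crew North crosses ← the storage bay.
9. crew East, crew North, and crew West cross → the lab module.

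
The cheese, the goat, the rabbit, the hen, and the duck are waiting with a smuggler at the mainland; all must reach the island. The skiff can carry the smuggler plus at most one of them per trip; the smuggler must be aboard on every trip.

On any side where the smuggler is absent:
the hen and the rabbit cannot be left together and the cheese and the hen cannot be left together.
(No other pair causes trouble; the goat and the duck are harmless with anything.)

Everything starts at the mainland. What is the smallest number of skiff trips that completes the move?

11

Counting alone: the smuggler can take at most 1 across per trip to the island, so moving all 5 needs at least 5 loaded trips out, with a return between consecutive ones — at least 9 crossings.
The safety rule pushes this higher. Following every safe sequence of crossings, the most of the 5 that can be at the island as the skiff arrives there on crossing 9 is 4 — never all 5.
So no plan with fewer than 11 crossings exists, and this one achieves 11:
1. Smuggler goes to the island with the hen.
2. Smuggler goes back to the mainland alone.
3. Smuggler goes to the island with the cheese.
4. Smuggler goes back to the mainland with the hen.
5. Smuggler goes to the island with the rabbit.
6. Smuggler goes back to the mainland alone.
7. Smuggler goes to the island with the goat.
8. Smuggler goes back to the mainland alone.
9. Smuggler goes to the island with the duck.
10. Smuggler goes back to the mainland alone.
11. Smuggler goes to the island with the hen.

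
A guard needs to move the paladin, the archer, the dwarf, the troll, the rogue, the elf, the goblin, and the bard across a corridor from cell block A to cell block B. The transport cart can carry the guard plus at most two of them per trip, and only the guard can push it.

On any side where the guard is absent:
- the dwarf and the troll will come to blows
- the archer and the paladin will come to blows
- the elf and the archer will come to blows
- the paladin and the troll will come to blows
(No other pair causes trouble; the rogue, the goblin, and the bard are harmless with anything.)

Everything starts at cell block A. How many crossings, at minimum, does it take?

9

Counting alone: the guard can take at most 2 across per trip to cell block B, so moving all 8 needs at least 4 loaded trips out, with a return between consecutive ones — at least 7 crossings.
The safety rule pushes this higher. Following every safe sequence of crossings, the most of the 8 that can be at cell block B as the transport cart arrives there on crossing 7 is 7 — never all 8.
So no plan with fewer than 9 crossings exists, and this one achieves 9:
1. Guard goes to cell block B with the archer and the troll.  [cell block A: the bard, the dwarf, the elf, the goblin, the paladin, the rogue | cell block B: the archer, the troll]
2. Guard goes back to cell block A alone.  [cell block A: the bard, the dwarf, the elf, the goblin, the paladin, the rogue | cell block B: the archer, the troll]
3. Guard goes to cell block B with the dwarf and the paladin.  [cell block A: the bard, the elf, the goblin, the rogue | cell block B: the archer, the dwarf, the paladin, the troll]
4. Guard goes back to cell block A with the archer and the troll.  [cell block A: the archer, the bard, the elf, the goblin, the rogue, the troll | cell block B: the dwarf, the paladin]
5. Guard goes to cell block B with the elf and the rogue.  [cell block A: the archer, the bard, the goblin, the troll | cell block B: the dwarf, the elf, the paladin, the rogue]
6. Guard goes back to cell block A alone.  [cell block A: the archer, the bard, the goblin, the troll | cell block B: the dwarf, the elf, the paladin, the rogue]
7. Guard goes to cell block B with the bard and the goblin.  [cell block A: the archer, the troll | cell block B: the bard, the dwarf, the elf, the goblin, the paladin, the rogue]
8. Guard goes back to cell block A alone.  [cell block A: the archer, the troll | cell block B: the bard, the dwarf, the elf, the goblin, the paladin, the rogue]
9. Guard goes to cell block B with the archer and the troll.  [cell block A: — | cell block B: the archer, the bard, the dwarf, the elf, the goblin, the paladin, the rogue, the troll]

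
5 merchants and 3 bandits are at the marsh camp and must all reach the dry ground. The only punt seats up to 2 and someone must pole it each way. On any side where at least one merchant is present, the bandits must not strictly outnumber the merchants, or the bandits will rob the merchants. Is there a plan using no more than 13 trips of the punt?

Yes

Yes — this plan uses 13 crossings (≤ 13):
1. 2 bandits → the dry ground.  (the marsh camp: 5M 1B; the dry ground: 0M 2B)
2. 1 bandit ← the marsh camp.  (the marsh camp: 5M 2B; the dry ground: 0M 1B)
3. 2 bandits → the dry ground.  (the marsh camp: 5M 0B; the dry ground: 0M 3B)
4. 1 bandit ← the marsh camp.  (the marsh camp: 5M 1B; the dry ground: 0M 2B)
5. 2 merchants → the dry ground.  (the marsh camp: 3M 1B; the dry ground: 2M 2B)
6. 1 bandit ← the marsh camp.  (the marsh camp: 3M 2B; the dry ground: 2M 1B)
7. 1 merchant and 1 bandit → the dry ground.  (the marsh camp: 2M 1B; the dry ground: 3M 2B)
8. 1 bandit ← the marsh camp.  (the marsh camp: 2M 2B; the dry ground: 3M 1B)
9. 2 bandits → the dry ground.  (the marsh camp: 2M 0B; the dry ground: 3M 3B)
10. 1 bandit ← the marsh camp.  (the marsh camp: 2M 1B; the dry ground: 3M 2B)
11. 1 merchant and 1 bandit → the dry ground.  (the marsh camp: 1M 0B; the dry ground: 4M 3B)
12. 1 bandit ← the marsh camp.  (the marsh camp: 1M 1B; the dry ground: 4M 2B)
13. 1 merchant and 1 bandit → the dry ground.  (the marsh camp: 0M 0B; the dry ground: 5M 3B)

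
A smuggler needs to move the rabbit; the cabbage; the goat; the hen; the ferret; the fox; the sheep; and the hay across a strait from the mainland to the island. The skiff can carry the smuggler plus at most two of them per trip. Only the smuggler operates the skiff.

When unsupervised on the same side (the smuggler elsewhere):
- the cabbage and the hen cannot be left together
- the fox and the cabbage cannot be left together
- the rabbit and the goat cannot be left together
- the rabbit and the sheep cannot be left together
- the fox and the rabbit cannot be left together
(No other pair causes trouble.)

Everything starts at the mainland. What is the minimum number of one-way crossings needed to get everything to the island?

9

Counting alone: the smuggler can take at most 2 across per trip to the island, so moving all 8 needs at least 4 loaded trips out, with a return between consecutive ones — at least 7 crossings.
The safety rule pushes this higher. Following every safe sequence of crossings, the most of the 8 that can be at the island as the skiff arrives there on crossing 7 is 7 — never all 8.
So no plan with fewer than 9 crossings exists, and this one achieves 9:
1. Smuggler goes to the island with the cabbage and the rabbit.
2. Smuggler goes back to the mainland alone.
3. Smuggler goes to the island with the goat and the hen.
4. Smuggler goes back to the mainland with the cabbage and the rabbit.
5. Smuggler goes to the island with the fox and the sheep.
6. Smuggler goes back to the mainland alone.
7. Smuggler goes to the island with the ferret and the hay.
8. Smuggler goes back to the mainland alone.
9. Smuggler goes to the island with the cabbage and the rabbit.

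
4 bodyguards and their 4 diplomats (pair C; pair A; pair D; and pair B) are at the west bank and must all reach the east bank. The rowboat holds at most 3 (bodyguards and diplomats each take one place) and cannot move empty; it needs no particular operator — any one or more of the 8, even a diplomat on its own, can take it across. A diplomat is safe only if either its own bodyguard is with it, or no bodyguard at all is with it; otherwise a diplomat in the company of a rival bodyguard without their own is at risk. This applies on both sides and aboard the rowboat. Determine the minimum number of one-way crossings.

9

Counting alone: each trip to the east bank takes at most 3 across and each return brings at least 1 back, so after t trips out (and t−1 returns) at most 3t − (t−1) of the 8 are across; that first reaches 8 at t = 4, so at least 7 crossings are needed.
The safety rule pushes this higher. Following every safe sequence of crossings, the most of the 8 that can be at the east bank as the rowboat arrives there on crossing 7 is 7 — never all 8.
So no plan with fewer than 9 crossings exists, and this one achieves 9:
1. bodyguard C and diplomat C cross → the east bank.
2. bodyguard C crosses ← the west bank.
3. bodyguard A, bodyguard C, and diplomat A cross → the east bank.
4. bodyguard C and diplomat C cross ← the west bank.
5. bodyguard B, bodyguard C, and bodyguard D cross → the east bank.
6. diplomat A crosses ← the west bank.
7. diplomat A and diplomat C cross → the east bank.
8. diplomat C crosses ← the west bank.
9. diplomat B, diplomat C, and diplomat D cross → the east bank.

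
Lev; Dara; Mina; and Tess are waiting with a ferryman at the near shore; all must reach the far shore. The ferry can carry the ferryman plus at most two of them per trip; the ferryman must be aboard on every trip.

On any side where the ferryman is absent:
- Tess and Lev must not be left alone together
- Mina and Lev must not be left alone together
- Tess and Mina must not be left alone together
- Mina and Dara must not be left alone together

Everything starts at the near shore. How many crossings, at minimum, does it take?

Counting alone: the ferryman can take at most 2 across per trip to the far shore, so moving all 4 needs at least 2 loaded trips out, with a return between consecutive ones — at least 3 crossings.
The safety rule pushes this higher. Following every safe sequence of crossings, the most of the 4 that can be at the far shore as the ferry arrives there on crossing 3 is 3 — never all 4.
So no plan with fewer than 5 crossings exists, and this one achieves 5:
1. Ferryman goes to the far shore with Lev and Mina.  [the near shore: Dara, Tess | the far shore: Lev, Mina]
2. Ferryman goes back to the near shore with Lev.  [the near shore: Dara, Lev, Tess | the far shore: Mina]
3. Ferryman goes to the far shore with Dara and Lev.  [the near shore: Tess | the far shore: Dara, Lev, Mina]
4. Ferryman goes back to the near shore with Mina.  [the near shore: Mina, Tess | the far shore: Dara, Lev]
5. Ferryman goes to the far shore with Mina and Tess.  [the near shore: — | the far shore: Dara, Lev, Mina, Tess]

5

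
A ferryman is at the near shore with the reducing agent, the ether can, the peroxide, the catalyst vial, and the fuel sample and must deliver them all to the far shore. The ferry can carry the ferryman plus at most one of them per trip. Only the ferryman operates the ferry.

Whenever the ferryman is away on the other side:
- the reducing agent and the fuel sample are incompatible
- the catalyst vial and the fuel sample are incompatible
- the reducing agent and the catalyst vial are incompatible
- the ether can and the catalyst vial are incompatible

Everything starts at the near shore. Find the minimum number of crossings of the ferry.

Whatever the first load, the items left behind include a forbidden pair without the ferryman. No opening move is safe, so no plan exists.

impossible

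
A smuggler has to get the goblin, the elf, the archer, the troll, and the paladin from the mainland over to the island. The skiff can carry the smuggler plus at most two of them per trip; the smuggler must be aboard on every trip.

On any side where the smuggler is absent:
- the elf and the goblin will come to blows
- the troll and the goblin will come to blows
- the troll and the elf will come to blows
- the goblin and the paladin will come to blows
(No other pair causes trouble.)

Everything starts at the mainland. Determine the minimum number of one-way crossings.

7

Counting alone: the smuggler can take at most 2 across per trip to the island, so moving all 5 needs at least 3 loaded trips out, with a return between consecutive ones — at least 5 crossings.
The safety rule pushes this higher. Following every safe sequence of crossings, the most of the 5 that can be at the island as the skiff arrives there on crossing 5 is 4 — never all 5.
So no plan with fewer than 7 crossings exists, and this one achieves 7:
1. Smuggler goes to the island with the elf and the goblin.
2. Smuggler goes back to the mainland with the goblin.
3. Smuggler goes to the island with the archer and the goblin.
4. Smuggler goes back to the mainland with the goblin.
5. Smuggler goes to the island with the goblin and the paladin.
6. Smuggler goes back to the mainland with the goblin.
7. Smuggler goes to the island with the goblin and the troll.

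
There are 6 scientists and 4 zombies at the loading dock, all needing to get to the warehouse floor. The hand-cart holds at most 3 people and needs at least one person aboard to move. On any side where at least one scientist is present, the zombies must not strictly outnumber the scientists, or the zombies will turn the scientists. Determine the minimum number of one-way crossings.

Counting alone: each trip to the warehouse floor takes at most 3 across and each return brings at least 1 back, so after t trips out (and t−1 returns) at most 3t − (t−1) of the 10 are across; that first reaches 10 at t = 5, so at least 9 crossings are needed.
The plan below uses exactly 9 crossings, so it is optimal:
1. 2 zombies → the warehouse floor.  (the loading dock: 6S 2Z; the warehouse floor: 0S 2Z)
2. 1 zombie ← the loading dock.  (the loading dock: 6S 3Z; the warehouse floor: 0S 1Z)
3. 3 zombies → the warehouse floor.  (the loading dock: 6S 0Z; the warehouse floor: 0S 4Z)
4. 1 zombie ← the loading dock.  (the loading dock: 6S 1Z; the warehouse floor: 0S 3Z)
5. 3 scientists → the warehouse floor.  (the loading dock: 3S 1Z; the warehouse floor: 3S 3Z)
6. 1 zombie ← the loading dock.  (the loading dock: 3S 2Z; the warehouse floor: 3S 2Z)
7. 1 scientist and 2 zombies → the warehouse floor.  (the loading dock: 2S 0Z; the warehouse floor: 4S 4Z)
8. 1 zombie ← the loading dock.  (the loading dock: 2S 1Z; the warehouse floor: 4S 3Z)
9. 2 scientists and 1 zombie → the warehouse floor.  (the loading dock: 0S 0Z; the warehouse floor: 6S 4Z)

9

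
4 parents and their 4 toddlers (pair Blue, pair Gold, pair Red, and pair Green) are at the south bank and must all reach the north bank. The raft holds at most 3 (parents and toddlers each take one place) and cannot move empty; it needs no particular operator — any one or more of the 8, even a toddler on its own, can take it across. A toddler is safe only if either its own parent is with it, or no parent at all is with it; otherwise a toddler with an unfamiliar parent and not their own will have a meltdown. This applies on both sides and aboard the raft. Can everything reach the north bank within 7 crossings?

No

Counting alone: each trip to the north bank takes at most 3 across and each return brings at least 1 back, so after t trips out (and t−1 returns) at most 3t − (t−1) of the 8 are across; that first reaches 8 at t = 4, so at least 7 crossings are needed.
The safety rule pushes this higher. Following every safe sequence of crossings, the most of the 8 that can be at the north bank as the raft arrives there on crossing 7 is 7 — never all 8.
So the move cannot be finished within 7 crossings. (The shortest complete plan takes 9:)
1. parent Blue and toddler Blue cross → the north bank.
2. parent Blue crosses ← the south bank.
3. parent Blue, parent Gold, and toddler Gold cross → the north bank.
4. parent Blue and toddler Blue cross ← the south bank.
5. parent Blue, parent Green, and parent Red cross → the north bank.
6. toddler Gold crosses ← the south bank.
7. toddler Blue and toddler Gold cross → the north bank.
8. toddler Blue crosses ← the south bank.
9. toddler Blue, toddler Green, and toddler Red cross → the north bank.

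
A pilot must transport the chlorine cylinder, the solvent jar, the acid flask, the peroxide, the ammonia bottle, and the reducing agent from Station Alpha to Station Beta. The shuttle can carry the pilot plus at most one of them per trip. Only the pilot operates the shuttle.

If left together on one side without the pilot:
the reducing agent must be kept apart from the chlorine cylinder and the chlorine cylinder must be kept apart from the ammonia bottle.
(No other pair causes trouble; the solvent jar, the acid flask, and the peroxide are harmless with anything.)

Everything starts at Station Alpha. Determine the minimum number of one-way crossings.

Counting alone: the pilot can take at most 1 across per trip to Station Beta, so moving all 6 needs at least 6 loaded trips out, with a return between consecutive ones — at least 11 crossings.
The safety rule pushes this higher. Following every safe sequence of crossings, the most of the 6 that can be at Station Beta as the shuttle arrives there on crossing 11 is 5 — never all 6.
So no plan with fewer than 13 crossings exists, and this one achieves 13:
1. Pilot goes to Station Beta with the chlorine cylinder.
2. Pilot goes back to Station Alpha alone.
3. Pilot goes to Station Beta with the solvent jar.
4. Pilot goes back to Station Alpha alone.
5. Pilot goes to Station Beta with the acid flask.
6. Pilot goes back to Station Alpha alone.
7. Pilot goes to Station Beta with the peroxide.
8. Pilot goes back to Station Alpha alone.
9. Pilot goes to Station Beta with the ammonia bottle.
10. Pilot goes back to Station Alpha with the chlorine cylinder.
11. Pilot goes to Station Beta with the reducing agent.
12. Pilot goes back to Station Alpha alone.
13. Pilot goes to Station Beta with the chlorine cylinder.

13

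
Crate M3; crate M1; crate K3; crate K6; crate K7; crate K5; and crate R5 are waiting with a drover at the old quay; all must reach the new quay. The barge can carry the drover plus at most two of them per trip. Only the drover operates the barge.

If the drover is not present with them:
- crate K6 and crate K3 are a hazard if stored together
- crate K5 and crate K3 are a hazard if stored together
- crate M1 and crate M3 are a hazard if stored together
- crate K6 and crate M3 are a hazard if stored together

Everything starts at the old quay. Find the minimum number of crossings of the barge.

9

Counting alone: the drover can take at most 2 across per trip to the new quay, so moving all 7 needs at least 4 loaded trips out, with a return between consecutive ones — at least 7 crossings.
The safety rule pushes this higher. Following every safe sequence of crossings, the most of the 7 that can be at the new quay as the barge arrives there on crossing 7 is 6 — never all 7.
So no plan with fewer than 9 crossings exists, and this one achieves 9:
1. Drover goes to the new quay with crate K3 and crate M3.  [the old quay: crate K5, crate K6, crate K7, crate M1, crate R5 | the new quay: crate K3, crate M3]
2. Drover goes back to the old quay alone.  [the old quay: crate K5, crate K6, crate K7, crate M1, crate R5 | the new quay: crate K3, crate M3]
3. Drover goes to the new quay with crate M1.  [the old quay: crate K5, crate K6, crate K7, crate R5 | the new quay: crate K3, crate M1, crate M3]
4. Drover goes back to the old quay with crate M3.  [the old quay: crate K5, crate K6, crate K7, crate M3, crate R5 | the new quay: crate K3, crate M1]
5. Drover goes to the new quay with crate K6 and crate K7.  [the old quay: crate K5, crate M3, crate R5 | the new quay: crate K3, crate K6, crate K7, crate M1]
6. Drover goes back to the old quay with crate K3.  [the old quay: crate K3, crate K5, crate M3, crate R5 | the new quay: crate K6, crate K7, crate M1]
7. Drover goes to the new quay with crate K5 and crate R5.  [the old quay: crate K3, crate M3 | the new quay: crate K5, crate K6, crate K7, crate M1, crate R5]
8. Drover goes back to the old quay alone.  [the old quay: crate K3, crate M3 | the new quay: crate K5, crate K6, crate K7, crate M1, crate R5]
9. Drover goes to the new quay with crate K3 and crate M3.  [the old quay: — | the new quay: crate K3, crate K5, crate K6, crate K7, crate M1, crate M3, crate R5]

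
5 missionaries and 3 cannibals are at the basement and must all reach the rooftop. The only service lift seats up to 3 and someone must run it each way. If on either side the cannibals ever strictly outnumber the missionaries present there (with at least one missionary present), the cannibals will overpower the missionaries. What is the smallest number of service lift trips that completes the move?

Counting alone: each trip to the rooftop takes at most 3 across and each return brings at least 1 back, so after t trips out (and t−1 returns) at most 3t − (t−1) of the 8 are across; that first reaches 8 at t = 4, so at least 7 crossings are needed.
The plan below uses exactly 7 crossings, so it is optimal:
1. 2 cannibals → the rooftop.  (the basement: 5M 1C; the rooftop: 0M 2C)
2. 1 cannibal ← the basement.  (the basement: 5M 2C; the rooftop: 0M 1C)
3. 2 missionaries and 1 cannibal → the rooftop.  (the basement: 3M 1C; the rooftop: 2M 2C)
4. 1 cannibal ← the basement.  (the basement: 3M 2C; the rooftop: 2M 1C)
5. 1 missionary and 2 cannibals → the rooftop.  (the basement: 2M 0C; the rooftop: 3M 3C)
6. 1 cannibal ← the basement.  (the basement: 2M 1C; the rooftop: 3M 2C)
7. 2 missionaries and 1 cannibal → the rooftop.  (the basement: 0M 0C; the rooftop: 5M 3C)

7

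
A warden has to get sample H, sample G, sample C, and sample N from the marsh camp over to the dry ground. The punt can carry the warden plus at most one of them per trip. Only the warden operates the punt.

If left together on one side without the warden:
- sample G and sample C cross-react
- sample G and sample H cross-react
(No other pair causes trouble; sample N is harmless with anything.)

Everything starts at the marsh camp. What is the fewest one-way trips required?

Counting alone: the warden can take at most 1 across per trip to the dry ground, so moving all 4 needs at least 4 loaded trips out, with a return between consecutive ones — at least 7 crossings.
The safety rule pushes this higher. Following every safe sequence of crossings, the most of the 4 that can be at the dry ground as the punt arrives there on crossing 7 is 3 — never all 4.
So no plan with fewer than 9 crossings exists, and this one achieves 9:
1. Warden goes to the dry ground with sample G.
2. Warden goes back to the marsh camp alone.
3. Warden goes to the dry ground with sample H.
4. Warden goes back to the marsh camp with sample G.
5. Warden goes to the dry ground with sample C.
6. Warden goes back to the marsh camp alone.
7. Warden goes to the dry ground with sample N.
8. Warden goes back to the marsh camp alone.
9. Warden goes to the dry ground with sample G.

9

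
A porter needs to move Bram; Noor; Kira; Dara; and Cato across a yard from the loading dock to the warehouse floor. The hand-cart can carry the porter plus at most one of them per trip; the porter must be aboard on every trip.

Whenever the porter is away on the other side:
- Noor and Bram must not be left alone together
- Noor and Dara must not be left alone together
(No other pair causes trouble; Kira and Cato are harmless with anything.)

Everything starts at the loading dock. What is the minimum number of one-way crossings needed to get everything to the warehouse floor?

Counting alone: the porter can take at most 1 across per trip to the warehouse floor, so moving all 5 needs at least 5 loaded trips out, with a return between consecutive ones — at least 9 crossings.
The safety rule pushes this higher. Following every safe sequence of crossings, the most of the 5 that can be at the warehouse floor as the hand-cart arrives there on crossing 9 is 4 — never all 5.
So no plan with fewer than 11 crossings exists, and this one achieves 11:
1. Porter goes to the warehouse floor with Noor.  [the loading dock: Bram, Cato, Dara, Kira | the warehouse floor: Noor]
2. Porter goes back to the loading dock alone.  [the loading dock: Bram, Cato, Dara, Kira | the warehouse floor: Noor]
3. Porter goes to the warehouse floor with Bram.  [the loading dock: Cato, Dara, Kira | the warehouse floor: Bram, Noor]
4. Porter goes back to the loading dock with Noor.  [the loading dock: Cato, Dara, Kira, Noor | the warehouse floor: Bram]
5. Porter goes to the warehouse floor with Dara.  [the loading dock: Cato, Kira, Noor | the warehouse floor: Bram, Dara]
6. Porter goes back to the loading dock alone.  [the loading dock: Cato, Kira, Noor | the warehouse floor: Bram, Dara]
7. Porter goes to the warehouse floor with Kira.  [the loading dock: Cato, Noor | the warehouse floor: Bram, Dara, Kira]
8. Porter goes back to the loading dock alone.  [the loading dock: Cato, Noor | the warehouse floor: Bram, Dara, Kira]
9. Porter goes to the warehouse floor with Cato.  [the loading dock: Noor | the warehouse floor: Bram, Cato, Dara, Kira]
10. Porter goes back to the loading dock alone.  [the loading dock: Noor | the warehouse floor: Bram, Cato, Dara, Kira]
11. Porter goes to the warehouse floor with Noor.  [the loading dock: — | the warehouse floor: Bram, Cato, Dara, Kira, Noor]

11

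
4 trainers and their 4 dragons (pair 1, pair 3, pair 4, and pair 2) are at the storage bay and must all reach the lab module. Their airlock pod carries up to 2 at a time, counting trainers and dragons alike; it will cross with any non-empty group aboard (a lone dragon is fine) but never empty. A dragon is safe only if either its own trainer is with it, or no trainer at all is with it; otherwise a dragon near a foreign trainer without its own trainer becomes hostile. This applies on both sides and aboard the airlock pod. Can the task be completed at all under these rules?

Following every safe sequence of crossings from the start, the most of the 8 that can be at the lab module as the airlock pod arrives there on crossings 1, 3, 5 is 2, 3, 4 respectively; the best ever achieved is 4 of 8.
From crossing 7 on, no configuration arises that was not already reachable earlier: only 44 distinct safe configurations (who is on which side, and where the airlock pod is) can ever be reached, none of them has everyone across, and every continuation just revisits them. So no valid plan exists.

No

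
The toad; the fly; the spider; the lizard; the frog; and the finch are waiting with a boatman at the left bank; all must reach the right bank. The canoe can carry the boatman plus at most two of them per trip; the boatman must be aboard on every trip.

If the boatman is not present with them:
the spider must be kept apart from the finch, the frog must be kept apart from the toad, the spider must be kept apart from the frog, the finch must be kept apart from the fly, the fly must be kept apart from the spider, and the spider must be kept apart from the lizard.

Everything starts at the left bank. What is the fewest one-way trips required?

impossible

Whatever the first load, the items left behind include a forbidden pair without the boatman. No opening move is safe, so no plan exists.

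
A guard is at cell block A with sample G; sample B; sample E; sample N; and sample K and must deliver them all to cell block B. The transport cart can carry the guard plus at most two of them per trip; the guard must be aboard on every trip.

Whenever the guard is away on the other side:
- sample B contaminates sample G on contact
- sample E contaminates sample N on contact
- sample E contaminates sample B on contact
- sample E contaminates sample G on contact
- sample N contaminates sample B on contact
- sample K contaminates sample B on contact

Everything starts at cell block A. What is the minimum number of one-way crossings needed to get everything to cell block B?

Counting alone: the guard can take at most 2 across per trip to cell block B, so moving all 5 needs at least 3 loaded trips out, with a return between consecutive ones — at least 5 crossings.
The safety rule pushes this higher. Following every safe sequence of crossings, the most of the 5 that can be at cell block B as the transport cart arrives there on crossing 5 is 4 — never all 5.
So no plan with fewer than 7 crossings exists, and this one achieves 7:
1. Guard goes to cell block B with sample B and sample E.  [cell block A: sample G, sample K, sample N | cell block B: sample B, sample E]
2. Guard goes back to cell block A with sample B.  [cell block A: sample B, sample G, sample K, sample N | cell block B: sample E]
3. Guard goes to cell block B with sample B and sample K.  [cell block A: sample G, sample N | cell block B: sample B, sample E, sample K]
4. Guard goes back to cell block A with sample B.  [cell block A: sample B, sample G, sample N | cell block B: sample E, sample K]
5. Guard goes to cell block B with sample G and sample N.  [cell block A: sample B | cell block B: sample E, sample G, sample K, sample N]
6. Guard goes back to cell block A with sample E.  [cell block A: sample B, sample E | cell block B: sample G, sample K, sample N]
7. Guard goes to cell block B with sample B and sample E.  [cell block A: — | cell block B: sample B, sample E, sample G, sample K, sample N]

7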